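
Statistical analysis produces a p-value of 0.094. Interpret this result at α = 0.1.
Since p = 0.094 < α = 0.1, reject H₀.
There is sufficient evidence to reject the null hypothesis; the result is statistically significant at the 0.1 level.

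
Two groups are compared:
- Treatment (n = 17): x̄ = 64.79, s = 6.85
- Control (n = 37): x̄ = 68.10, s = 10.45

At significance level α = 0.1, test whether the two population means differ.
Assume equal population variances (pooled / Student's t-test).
Student's two-sample t-test (equal variances):
H₀: μ₁ = μ₂
H₁: μ₁ ≠ μ₂
df = n₁ + n₂ - 2 = 52
Pooled variance s_p² = [(n₁-1)s₁² + (n₂-1)s₂²] / (n₁ + n₂ - 2) = [(16)(6.85²) + (36)(10.45²)] / 52 = 90.0394
SE = √(s_p²(1/n₁ + 1/n₂)) = √(90.0394 × (1/17 + 1/37)) = 2.7803
t = (x̄₁ - x̄₂) / SE = (64.79 - 68.10) / 2.7803 = -3.31 / 2.7803 = -1.191
p-value = 0.2392

Since p-value > α = 0.1, we fail to reject H₀.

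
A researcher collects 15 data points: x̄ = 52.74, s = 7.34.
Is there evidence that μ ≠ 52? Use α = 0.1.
One-sample t-test:
H₀: μ = 52
H₁: μ ≠ 52
df = n - 1 = 14
t = (x̄ - μ₀) / (s/√n) = (52.74 - 52) / (7.34/√15) = 0.390
p-value = 0.7021

Since p-value > α = 0.1, we fail to reject H₀.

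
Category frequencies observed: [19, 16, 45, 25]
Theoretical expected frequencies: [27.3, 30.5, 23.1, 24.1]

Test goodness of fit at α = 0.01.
Chi-square goodness of fit test:
H₀: observed counts match expected distribution
H₁: observed counts differ from expected distribution
df = k - 1 = 3
χ² = Σ(O - E)²/E
   = (19 - 27.3)²/27.3 + (16 - 30.5)²/30.5 + (45 - 23.1)²/23.1 + (25 - 24.1)²/24.1
   = 2.523 + 6.893 + 20.762 + 0.034
   = 30.21
p-value < 0.0001

Since p-value < α = 0.01, we reject H₀.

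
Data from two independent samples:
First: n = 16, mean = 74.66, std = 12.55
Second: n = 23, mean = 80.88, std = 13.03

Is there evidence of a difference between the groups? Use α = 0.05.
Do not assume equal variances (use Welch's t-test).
Welch's two-sample t-test:
H₀: μ₁ = μ₂
H₁: μ₁ ≠ μ₂
s₁²/n₁ = 12.55²/16 = 9.8439,  s₂²/n₂ = 13.03²/23 = 7.3818
SE = √(s₁²/n₁ + s₂²/n₂) = √(9.8439 + 7.3818) = 4.1504
df (Welch-Satterthwaite) = (s₁²/n₁ + s₂²/n₂)² / [(s₁²/n₁)²/(n₁-1) + (s₂²/n₂)²/(n₂-1)] ≈ 33.20
t = (x̄₁ - x̄₂) / SE = (74.66 - 80.88) / 4.1504 = -6.22 / 4.1504 = -1.499
p-value = 0.1434

Since p-value > α = 0.05, we fail to reject H₀.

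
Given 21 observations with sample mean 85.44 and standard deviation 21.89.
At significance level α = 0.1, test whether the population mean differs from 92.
One-sample t-test:
H₀: μ = 92
H₁: μ ≠ 92
df = n - 1 = 20
t = (x̄ - μ₀) / (s/√n) = (85.44 - 92) / (21.89/√21) = -1.373
p-value = 0.1849

Since p-value > α = 0.1, we fail to reject H₀.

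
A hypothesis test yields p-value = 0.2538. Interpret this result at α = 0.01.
Since p = 0.2538 > α = 0.01, fail to reject H₀.
There is insufficient evidence to reject the null hypothesis; the result is not statistically significant at the 0.01 level.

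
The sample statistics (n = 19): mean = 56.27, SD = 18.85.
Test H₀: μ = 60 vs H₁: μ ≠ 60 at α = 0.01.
One-sample t-test:
H₀: μ = 60
H₁: μ ≠ 60
df = n - 1 = 18
t = (x̄ - μ₀) / (s/√n) = (56.27 - 60) / (18.85/√19) = -0.863
p-value = 0.3997

Since p-value > α = 0.01, we fail to reject H₀.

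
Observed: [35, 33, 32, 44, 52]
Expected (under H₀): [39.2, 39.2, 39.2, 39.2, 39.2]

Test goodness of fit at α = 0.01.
Chi-square goodness of fit test:
H₀: observed counts match expected distribution
H₁: observed counts differ from expected distribution
df = k - 1 = 4
χ² = Σ(O - E)²/E
   = (35 - 39.2)²/39.2 + (33 - 39.2)²/39.2 + (32 - 39.2)²/39.2 + (44 - 39.2)²/39.2 + (52 - 39.2)²/39.2
   = 0.450 + 0.981 + 1.322 + 0.588 + 4.180
   = 7.52
p-value = 0.1108

Since p-value > α = 0.01, we fail to reject H₀.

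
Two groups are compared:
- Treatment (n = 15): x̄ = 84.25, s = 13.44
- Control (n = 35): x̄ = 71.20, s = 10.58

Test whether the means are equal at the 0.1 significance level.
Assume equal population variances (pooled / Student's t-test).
Student's two-sample t-test (equal variances):
H₀: μ₁ = μ₂
H₁: μ₁ ≠ μ₂
df = n₁ + n₂ - 2 = 48
Pooled variance s_p² = [(n₁-1)s₁² + (n₂-1)s₂²] / (n₁ + n₂ - 2) = [(14)(13.44²) + (34)(10.58²)] / 48 = 131.9731
SE = √(s_p²(1/n₁ + 1/n₂)) = √(131.9731 × (1/15 + 1/35)) = 3.5453
t = (x̄₁ - x̄₂) / SE = (84.25 - 71.20) / 3.5453 = 13.05 / 3.5453 = 3.681
p-value = 0.0006

Since p-value < α = 0.1, we reject H₀.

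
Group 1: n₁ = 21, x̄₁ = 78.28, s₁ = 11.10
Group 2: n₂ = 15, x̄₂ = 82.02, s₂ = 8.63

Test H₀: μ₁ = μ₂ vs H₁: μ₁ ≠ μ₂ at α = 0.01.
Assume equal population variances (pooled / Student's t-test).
Student's two-sample t-test (equal variances):
H₀: μ₁ = μ₂
H₁: μ₁ ≠ μ₂
df = n₁ + n₂ - 2 = 34
Pooled variance s_p² = [(n₁-1)s₁² + (n₂-1)s₂²] / (n₁ + n₂ - 2) = [(20)(11.10²) + (14)(8.63²)] / 34 = 103.1434
SE = √(s_p²(1/n₁ + 1/n₂)) = √(103.1434 × (1/21 + 1/15)) = 3.4333
t = (x̄₁ - x̄₂) / SE = (78.28 - 82.02) / 3.4333 = -3.74 / 3.4333 = -1.089
p-value = 0.2837

Since p-value > α = 0.01, we fail to reject H₀.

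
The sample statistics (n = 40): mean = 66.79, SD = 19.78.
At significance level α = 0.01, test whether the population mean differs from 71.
One-sample t-test:
H₀: μ = 71
H₁: μ ≠ 71
df = n - 1 = 39
t = (x̄ - μ₀) / (s/√n) = (66.79 - 71) / (19.78/√40) = -1.346
p-value = 0.1860

Since p-value > α = 0.01, we fail to reject H₀.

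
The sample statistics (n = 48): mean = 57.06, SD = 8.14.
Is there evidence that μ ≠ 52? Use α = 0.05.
One-sample t-test:
H₀: μ = 52
H₁: μ ≠ 52
df = n - 1 = 47
t = (x̄ - μ₀) / (s/√n) = (57.06 - 52) / (8.14/√48) = 4.307
p-value = 0.0001

Since p-value < α = 0.05, we reject H₀.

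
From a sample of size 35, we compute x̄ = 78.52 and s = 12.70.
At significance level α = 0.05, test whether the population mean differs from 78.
One-sample t-test:
H₀: μ = 78
H₁: μ ≠ 78
df = n - 1 = 34
t = (x̄ - μ₀) / (s/√n) = (78.52 - 78) / (12.70/√35) = 0.242
p-value = 0.8101

Since p-value > α = 0.05, we fail to reject H₀.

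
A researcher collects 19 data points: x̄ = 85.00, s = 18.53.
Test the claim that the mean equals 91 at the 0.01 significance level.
One-sample t-test:
H₀: μ = 91
H₁: μ ≠ 91
df = n - 1 = 18
t = (x̄ - μ₀) / (s/√n) = (85.00 - 91) / (18.53/√19) = -1.411
p-value = 0.1752

Since p-value > α = 0.01, we fail to reject H₀.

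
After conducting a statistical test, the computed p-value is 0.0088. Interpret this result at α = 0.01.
Since p = 0.0088 < α = 0.01, reject H₀.
There is sufficient evidence to reject the null hypothesis; the result is statistically significant at the 0.01 level.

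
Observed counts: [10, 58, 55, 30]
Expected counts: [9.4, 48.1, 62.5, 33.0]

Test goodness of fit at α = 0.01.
Chi-square goodness of fit test:
H₀: observed counts match expected distribution
H₁: observed counts differ from expected distribution
df = k - 1 = 3
χ² = Σ(O - E)²/E
   = (10 - 9.4)²/9.4 + (58 - 48.1)²/48.1 + (55 - 62.5)²/62.5 + (30 - 33.0)²/33.0
   = 0.038 + 2.038 + 0.900 + 0.273
   = 3.25
p-value = 0.3549

Since p-value > α = 0.01, we fail to reject H₀.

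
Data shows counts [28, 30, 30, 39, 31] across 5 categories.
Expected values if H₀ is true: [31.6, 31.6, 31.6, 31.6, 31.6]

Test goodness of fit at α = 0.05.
Chi-square goodness of fit test:
H₀: observed counts match expected distribution
H₁: observed counts differ from expected distribution
df = k - 1 = 4
χ² = Σ(O - E)²/E
   = (28 - 31.6)²/31.6 + (30 - 31.6)²/31.6 + (30 - 31.6)²/31.6 + (39 - 31.6)²/31.6 + (31 - 31.6)²/31.6
   = 0.410 + 0.081 + 0.081 + 1.733 + 0.011
   = 2.32
p-value = 0.6778

Since p-value > α = 0.05, we fail to reject H₀.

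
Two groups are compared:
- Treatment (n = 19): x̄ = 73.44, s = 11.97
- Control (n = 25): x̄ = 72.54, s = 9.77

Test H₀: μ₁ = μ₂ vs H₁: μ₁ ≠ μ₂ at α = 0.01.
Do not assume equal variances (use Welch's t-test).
Welch's two-sample t-test:
H₀: μ₁ = μ₂
H₁: μ₁ ≠ μ₂
s₁²/n₁ = 11.97²/19 = 7.5411,  s₂²/n₂ = 9.77²/25 = 3.8181
SE = √(s₁²/n₁ + s₂²/n₂) = √(7.5411 + 3.8181) = 3.3703
df (Welch-Satterthwaite) = (s₁²/n₁ + s₂²/n₂)² / [(s₁²/n₁)²/(n₁-1) + (s₂²/n₂)²/(n₂-1)] ≈ 34.26
t = (x̄₁ - x̄₂) / SE = (73.44 - 72.54) / 3.3703 = 0.90 / 3.3703 = 0.267
p-value = 0.7910

Since p-value > α = 0.01, we fail to reject H₀.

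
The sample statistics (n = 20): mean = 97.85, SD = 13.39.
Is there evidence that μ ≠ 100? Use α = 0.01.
One-sample t-test:
H₀: μ = 100
H₁: μ ≠ 100
df = n - 1 = 19
t = (x̄ - μ₀) / (s/√n) = (97.85 - 100) / (13.39/√20) = -0.718
p-value = 0.4814

Since p-value > α = 0.01, we fail to reject H₀.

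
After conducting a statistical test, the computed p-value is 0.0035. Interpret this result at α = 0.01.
Since p = 0.0035 < α = 0.01, reject H₀.
There is sufficient evidence to reject the null hypothesis; the result is statistically significant at the 0.01 level.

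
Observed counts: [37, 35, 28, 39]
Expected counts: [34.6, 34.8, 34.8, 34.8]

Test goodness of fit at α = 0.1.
Chi-square goodness of fit test:
H₀: observed counts match expected distribution
H₁: observed counts differ from expected distribution
df = k - 1 = 3
χ² = Σ(O - E)²/E
   = (37 - 34.6)²/34.6 + (35 - 34.8)²/34.8 + (28 - 34.8)²/34.8 + (39 - 34.8)²/34.8
   = 0.166 + 0.001 + 1.329 + 0.507
   = 2.00
p-value = 0.5717

Since p-value > α = 0.1, we fail to reject H₀.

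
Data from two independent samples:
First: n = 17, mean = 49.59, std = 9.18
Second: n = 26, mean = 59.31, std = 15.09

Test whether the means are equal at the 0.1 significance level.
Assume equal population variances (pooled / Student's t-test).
Student's two-sample t-test (equal variances):
H₀: μ₁ = μ₂
H₁: μ₁ ≠ μ₂
df = n₁ + n₂ - 2 = 41
Pooled variance s_p² = [(n₁-1)s₁² + (n₂-1)s₂²] / (n₁ + n₂ - 2) = [(16)(9.18²) + (25)(15.09²)] / 41 = 171.7332
SE = √(s_p²(1/n₁ + 1/n₂)) = √(171.7332 × (1/17 + 1/26)) = 4.0874
t = (x̄₁ - x̄₂) / SE = (49.59 - 59.31) / 4.0874 = -9.72 / 4.0874 = -2.378
p-value = 0.0221

Since p-value < α = 0.1, we reject H₀.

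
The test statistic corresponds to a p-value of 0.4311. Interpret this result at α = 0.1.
Since p = 0.4311 > α = 0.1, fail to reject H₀.
There is insufficient evidence to reject the null hypothesis; the result is not statistically significant at the 0.1 level.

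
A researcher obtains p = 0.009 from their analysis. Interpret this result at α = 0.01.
Since p = 0.009 < α = 0.01, reject H₀.
There is sufficient evidence to reject the null hypothesis; the result is statistically significant at the 0.01 level.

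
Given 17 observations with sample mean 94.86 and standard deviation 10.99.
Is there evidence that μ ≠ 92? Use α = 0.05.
One-sample t-test:
H₀: μ = 92
H₁: μ ≠ 92
df = n - 1 = 16
t = (x̄ - μ₀) / (s/√n) = (94.86 - 92) / (10.99/√17) = 1.073
p-value = 0.2992

Since p-value > α = 0.05, we fail to reject H₀.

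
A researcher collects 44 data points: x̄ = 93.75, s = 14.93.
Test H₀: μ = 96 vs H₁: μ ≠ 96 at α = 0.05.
One-sample t-test:
H₀: μ = 96
H₁: μ ≠ 96
df = n - 1 = 43
t = (x̄ - μ₀) / (s/√n) = (93.75 - 96) / (14.93/√44) = -1.000
p-value = 0.3231

Since p-value > α = 0.05, we fail to reject H₀.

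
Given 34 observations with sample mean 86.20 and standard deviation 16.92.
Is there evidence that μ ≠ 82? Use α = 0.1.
One-sample t-test:
H₀: μ = 82
H₁: μ ≠ 82
df = n - 1 = 33
t = (x̄ - μ₀) / (s/√n) = (86.20 - 82) / (16.92/√34) = 1.447
p-value = 0.1572

Since p-value > α = 0.1, we fail to reject H₀.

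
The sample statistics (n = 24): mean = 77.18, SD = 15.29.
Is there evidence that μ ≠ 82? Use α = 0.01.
One-sample t-test:
H₀: μ = 82
H₁: μ ≠ 82
df = n - 1 = 23
t = (x̄ - μ₀) / (s/√n) = (77.18 - 82) / (15.29/√24) = -1.544
p-value = 0.1362

Since p-value > α = 0.01, we fail to reject H₀.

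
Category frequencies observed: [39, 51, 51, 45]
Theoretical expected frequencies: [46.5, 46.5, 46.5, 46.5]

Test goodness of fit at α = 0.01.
Chi-square goodness of fit test:
H₀: observed counts match expected distribution
H₁: observed counts differ from expected distribution
df = k - 1 = 3
χ² = Σ(O - E)²/E
   = (39 - 46.5)²/46.5 + (51 - 46.5)²/46.5 + (51 - 46.5)²/46.5 + (45 - 46.5)²/46.5
   = 1.210 + 0.435 + 0.435 + 0.048
   = 2.13
p-value = 0.5461

Since p-value > α = 0.01, we fail to reject H₀.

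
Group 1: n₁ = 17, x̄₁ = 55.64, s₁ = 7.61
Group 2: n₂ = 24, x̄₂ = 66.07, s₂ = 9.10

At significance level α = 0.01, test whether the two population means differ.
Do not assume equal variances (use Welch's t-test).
Welch's two-sample t-test:
H₀: μ₁ = μ₂
H₁: μ₁ ≠ μ₂
s₁²/n₁ = 7.61²/17 = 3.4066,  s₂²/n₂ = 9.10²/24 = 3.4504
SE = √(s₁²/n₁ + s₂²/n₂) = √(3.4066 + 3.4504) = 2.6186
df (Welch-Satterthwaite) = (s₁²/n₁ + s₂²/n₂)² / [(s₁²/n₁)²/(n₁-1) + (s₂²/n₂)²/(n₂-1)] ≈ 37.83
t = (x̄₁ - x̄₂) / SE = (55.64 - 66.07) / 2.6186 = -10.43 / 2.6186 = -3.983
p-value = 0.0003

Since p-value < α = 0.01, we reject H₀.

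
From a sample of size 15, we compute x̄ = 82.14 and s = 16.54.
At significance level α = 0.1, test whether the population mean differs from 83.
One-sample t-test:
H₀: μ = 83
H₁: μ ≠ 83
df = n - 1 = 14
t = (x̄ - μ₀) / (s/√n) = (82.14 - 83) / (16.54/√15) = -0.201
p-value = 0.8433

Since p-value > α = 0.1, we fail to reject H₀.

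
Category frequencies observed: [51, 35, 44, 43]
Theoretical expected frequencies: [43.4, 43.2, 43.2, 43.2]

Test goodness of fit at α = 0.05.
Chi-square goodness of fit test:
H₀: observed counts match expected distribution
H₁: observed counts differ from expected distribution
df = k - 1 = 3
χ² = Σ(O - E)²/E
   = (51 - 43.4)²/43.4 + (35 - 43.2)²/43.2 + (44 - 43.2)²/43.2 + (43 - 43.2)²/43.2
   = 1.331 + 1.556 + 0.015 + 0.001
   = 2.90
p-value = 0.4068

Since p-value > α = 0.05, we fail to reject H₀.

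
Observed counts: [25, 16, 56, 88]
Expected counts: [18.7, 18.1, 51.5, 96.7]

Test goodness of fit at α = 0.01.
Chi-square goodness of fit test:
H₀: observed counts match expected distribution
H₁: observed counts differ from expected distribution
df = k - 1 = 3
χ² = Σ(O - E)²/E
   = (25 - 18.7)²/18.7 + (16 - 18.1)²/18.1 + (56 - 51.5)²/51.5 + (88 - 96.7)²/96.7
   = 2.122 + 0.244 + 0.393 + 0.783
   = 3.54
p-value = 0.3154

Since p-value > α = 0.01, we fail to reject H₀.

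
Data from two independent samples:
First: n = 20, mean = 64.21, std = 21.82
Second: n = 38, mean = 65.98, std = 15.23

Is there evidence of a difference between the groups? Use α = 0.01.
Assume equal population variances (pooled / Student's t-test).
Student's two-sample t-test (equal variances):
H₀: μ₁ = μ₂
H₁: μ₁ ≠ μ₂
df = n₁ + n₂ - 2 = 56
Pooled variance s_p² = [(n₁-1)s₁² + (n₂-1)s₂²] / (n₁ + n₂ - 2) = [(19)(21.82²) + (37)(15.23²)] / 56 = 314.7927
SE = √(s_p²(1/n₁ + 1/n₂)) = √(314.7927 × (1/20 + 1/38)) = 4.9014
t = (x̄₁ - x̄₂) / SE = (64.21 - 65.98) / 4.9014 = -1.77 / 4.9014 = -0.361
p-value = 0.7194

Since p-value > α = 0.01, we fail to reject H₀.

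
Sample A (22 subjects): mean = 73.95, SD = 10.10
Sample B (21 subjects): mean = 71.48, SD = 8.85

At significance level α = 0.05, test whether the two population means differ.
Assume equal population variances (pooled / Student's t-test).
Student's two-sample t-test (equal variances):
H₀: μ₁ = μ₂
H₁: μ₁ ≠ μ₂
df = n₁ + n₂ - 2 = 41
Pooled variance s_p² = [(n₁-1)s₁² + (n₂-1)s₂²] / (n₁ + n₂ - 2) = [(21)(10.10²) + (20)(8.85²)] / 41 = 90.4551
SE = √(s_p²(1/n₁ + 1/n₂)) = √(90.4551 × (1/22 + 1/21)) = 2.9015
t = (x̄₁ - x̄₂) / SE = (73.95 - 71.48) / 2.9015 = 2.47 / 2.9015 = 0.851
p-value = 0.3996

Since p-value > α = 0.05, we fail to reject H₀.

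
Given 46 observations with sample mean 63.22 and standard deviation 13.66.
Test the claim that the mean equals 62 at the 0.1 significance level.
One-sample t-test:
H₀: μ = 62
H₁: μ ≠ 62
df = n - 1 = 45
t = (x̄ - μ₀) / (s/√n) = (63.22 - 62) / (13.66/√46) = 0.606
p-value = 0.5477

Since p-value > α = 0.1, we fail to reject H₀.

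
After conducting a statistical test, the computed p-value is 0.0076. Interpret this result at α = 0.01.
Since p = 0.0076 < α = 0.01, reject H₀.
There is sufficient evidence to reject the null hypothesis; the result is statistically significant at the 0.01 level.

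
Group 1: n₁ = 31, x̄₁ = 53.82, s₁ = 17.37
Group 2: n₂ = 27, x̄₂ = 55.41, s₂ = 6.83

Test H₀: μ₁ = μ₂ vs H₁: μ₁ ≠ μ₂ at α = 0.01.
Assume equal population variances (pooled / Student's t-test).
Student's two-sample t-test (equal variances):
H₀: μ₁ = μ₂
H₁: μ₁ ≠ μ₂
df = n₁ + n₂ - 2 = 56
Pooled variance s_p² = [(n₁-1)s₁² + (n₂-1)s₂²] / (n₁ + n₂ - 2) = [(30)(17.37²) + (26)(6.83²)] / 56 = 183.2925
SE = √(s_p²(1/n₁ + 1/n₂)) = √(183.2925 × (1/31 + 1/27)) = 3.5639
t = (x̄₁ - x̄₂) / SE = (53.82 - 55.41) / 3.5639 = -1.59 / 3.5639 = -0.446
p-value = 0.6572

Since p-value > α = 0.01, we fail to reject H₀.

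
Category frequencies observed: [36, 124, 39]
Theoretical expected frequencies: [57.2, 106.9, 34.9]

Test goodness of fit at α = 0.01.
Chi-square goodness of fit test:
H₀: observed counts match expected distribution
H₁: observed counts differ from expected distribution
df = k - 1 = 2
χ² = Σ(O - E)²/E
   = (36 - 57.2)²/57.2 + (124 - 106.9)²/106.9 + (39 - 34.9)²/34.9
   = 7.857 + 2.735 + 0.482
   = 11.07
p-value = 0.0039

Since p-value < α = 0.01, we reject H₀.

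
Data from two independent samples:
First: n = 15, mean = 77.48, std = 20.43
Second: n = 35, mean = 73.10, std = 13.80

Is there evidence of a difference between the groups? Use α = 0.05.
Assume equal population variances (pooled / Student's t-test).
Student's two-sample t-test (equal variances):
H₀: μ₁ = μ₂
H₁: μ₁ ≠ μ₂
df = n₁ + n₂ - 2 = 48
Pooled variance s_p² = [(n₁-1)s₁² + (n₂-1)s₂²] / (n₁ + n₂ - 2) = [(14)(20.43²) + (34)(13.80²)] / 48 = 256.6323
SE = √(s_p²(1/n₁ + 1/n₂)) = √(256.6323 × (1/15 + 1/35)) = 4.9438
t = (x̄₁ - x̄₂) / SE = (77.48 - 73.10) / 4.9438 = 4.38 / 4.9438 = 0.886
p-value = 0.3801

Since p-value > α = 0.05, we fail to reject H₀.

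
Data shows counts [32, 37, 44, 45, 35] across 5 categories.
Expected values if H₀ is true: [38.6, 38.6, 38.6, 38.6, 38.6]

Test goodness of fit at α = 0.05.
Chi-square goodness of fit test:
H₀: observed counts match expected distribution
H₁: observed counts differ from expected distribution
df = k - 1 = 4
χ² = Σ(O - E)²/E
   = (32 - 38.6)²/38.6 + (37 - 38.6)²/38.6 + (44 - 38.6)²/38.6 + (45 - 38.6)²/38.6 + (35 - 38.6)²/38.6
   = 1.128 + 0.066 + 0.755 + 1.061 + 0.336
   = 3.35
p-value = 0.5015

Since p-value > α = 0.05, we fail to reject H₀.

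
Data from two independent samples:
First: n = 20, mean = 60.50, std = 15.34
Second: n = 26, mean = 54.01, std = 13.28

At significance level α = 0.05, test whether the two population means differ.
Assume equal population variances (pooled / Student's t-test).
Student's two-sample t-test (equal variances):
H₀: μ₁ = μ₂
H₁: μ₁ ≠ μ₂
df = n₁ + n₂ - 2 = 44
Pooled variance s_p² = [(n₁-1)s₁² + (n₂-1)s₂²] / (n₁ + n₂ - 2) = [(19)(15.34²) + (25)(13.28²)] / 44 = 201.8172
SE = √(s_p²(1/n₁ + 1/n₂)) = √(201.8172 × (1/20 + 1/26)) = 4.2253
t = (x̄₁ - x̄₂) / SE = (60.50 - 54.01) / 4.2253 = 6.49 / 4.2253 = 1.536
p-value = 0.1317

Since p-value > α = 0.05, we fail to reject H₀.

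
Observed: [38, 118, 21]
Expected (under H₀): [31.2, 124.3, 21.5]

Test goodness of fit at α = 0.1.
Chi-square goodness of fit test:
H₀: observed counts match expected distribution
H₁: observed counts differ from expected distribution
df = k - 1 = 2
χ² = Σ(O - E)²/E
   = (38 - 31.2)²/31.2 + (118 - 124.3)²/124.3 + (21 - 21.5)²/21.5
   = 1.482 + 0.319 + 0.012
   = 1.81
p-value = 0.4039

Since p-value > α = 0.1, we fail to reject H₀.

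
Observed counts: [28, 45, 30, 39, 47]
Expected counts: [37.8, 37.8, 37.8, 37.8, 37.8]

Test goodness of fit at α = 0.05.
Chi-square goodness of fit test:
H₀: observed counts match expected distribution
H₁: observed counts differ from expected distribution
df = k - 1 = 4
χ² = Σ(O - E)²/E
   = (28 - 37.8)²/37.8 + (45 - 37.8)²/37.8 + (30 - 37.8)²/37.8 + (39 - 37.8)²/37.8 + (47 - 37.8)²/37.8
   = 2.541 + 1.371 + 1.610 + 0.038 + 2.239
   = 7.80
p-value = 0.0992

Since p-value > α = 0.05, we fail to reject H₀.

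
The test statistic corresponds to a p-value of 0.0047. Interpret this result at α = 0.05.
Since p = 0.0047 < α = 0.05, reject H₀.
There is sufficient evidence to reject the null hypothesis; the result is statistically significant at the 0.05 level.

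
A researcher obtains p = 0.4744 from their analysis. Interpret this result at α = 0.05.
Since p = 0.4744 > α = 0.05, fail to reject H₀.
There is insufficient evidence to reject the null hypothesis; the result is not statistically significant at the 0.05 level.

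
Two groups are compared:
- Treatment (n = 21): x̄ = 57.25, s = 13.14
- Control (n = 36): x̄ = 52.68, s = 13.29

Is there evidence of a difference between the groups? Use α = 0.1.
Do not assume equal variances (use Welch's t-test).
Welch's two-sample t-test:
H₀: μ₁ = μ₂
H₁: μ₁ ≠ μ₂
s₁²/n₁ = 13.14²/21 = 8.2219,  s₂²/n₂ = 13.29²/36 = 4.9062
SE = √(s₁²/n₁ + s₂²/n₂) = √(8.2219 + 4.9062) = 3.6233
df (Welch-Satterthwaite) = (s₁²/n₁ + s₂²/n₂)² / [(s₁²/n₁)²/(n₁-1) + (s₂²/n₂)²/(n₂-1)] ≈ 42.37
t = (x̄₁ - x̄₂) / SE = (57.25 - 52.68) / 3.6233 = 4.57 / 3.6233 = 1.261
p-value = 0.2141

Since p-value > α = 0.1, we fail to reject H₀.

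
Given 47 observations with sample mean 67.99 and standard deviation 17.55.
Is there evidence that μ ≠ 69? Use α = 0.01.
One-sample t-test:
H₀: μ = 69
H₁: μ ≠ 69
df = n - 1 = 46
t = (x̄ - μ₀) / (s/√n) = (67.99 - 69) / (17.55/√47) = -0.395
p-value = 0.6950

Since p-value > α = 0.01, we fail to reject H₀.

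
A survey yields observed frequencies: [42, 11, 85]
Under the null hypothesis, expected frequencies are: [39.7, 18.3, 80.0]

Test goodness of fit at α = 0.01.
Chi-square goodness of fit test:
H₀: observed counts match expected distribution
H₁: observed counts differ from expected distribution
df = k - 1 = 2
χ² = Σ(O - E)²/E
   = (42 - 39.7)²/39.7 + (11 - 18.3)²/18.3 + (85 - 80.0)²/80.0
   = 0.133 + 2.912 + 0.312
   = 3.36
p-value = 0.1866

Since p-value > α = 0.01, we fail to reject H₀.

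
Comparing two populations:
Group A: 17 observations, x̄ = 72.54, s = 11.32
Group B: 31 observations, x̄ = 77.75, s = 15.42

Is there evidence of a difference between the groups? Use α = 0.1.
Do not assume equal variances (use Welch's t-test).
Welch's two-sample t-test:
H₀: μ₁ = μ₂
H₁: μ₁ ≠ μ₂
s₁²/n₁ = 11.32²/17 = 7.5378,  s₂²/n₂ = 15.42²/31 = 7.6702
SE = √(s₁²/n₁ + s₂²/n₂) = √(7.5378 + 7.6702) = 3.8997
df (Welch-Satterthwaite) = (s₁²/n₁ + s₂²/n₂)² / [(s₁²/n₁)²/(n₁-1) + (s₂²/n₂)²/(n₂-1)] ≈ 41.96
t = (x̄₁ - x̄₂) / SE = (72.54 - 77.75) / 3.8997 = -5.21 / 3.8997 = -1.336
p-value = 0.1888

Since p-value > α = 0.1, we fail to reject H₀.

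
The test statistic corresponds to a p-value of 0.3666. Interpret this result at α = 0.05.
Since p = 0.3666 > α = 0.05, fail to reject H₀.
There is insufficient evidence to reject the null hypothesis; the result is not statistically significant at the 0.05 level.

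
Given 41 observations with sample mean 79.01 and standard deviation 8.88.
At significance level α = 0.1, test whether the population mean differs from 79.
One-sample t-test:
H₀: μ = 79
H₁: μ ≠ 79
df = n - 1 = 40
t = (x̄ - μ₀) / (s/√n) = (79.01 - 79) / (8.88/√41) = 0.007
p-value = 0.9943

Since p-value > α = 0.1, we fail to reject H₀.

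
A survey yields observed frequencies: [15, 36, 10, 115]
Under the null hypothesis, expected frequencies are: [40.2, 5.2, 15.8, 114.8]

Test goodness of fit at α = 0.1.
Chi-square goodness of fit test:
H₀: observed counts match expected distribution
H₁: observed counts differ from expected distribution
df = k - 1 = 3
χ² = Σ(O - E)²/E
   = (15 - 40.2)²/40.2 + (36 - 5.2)²/5.2 + (10 - 15.8)²/15.8 + (115 - 114.8)²/114.8
   = 15.797 + 182.431 + 2.129 + 0.000
   = 200.36
p-value < 0.0001

Since p-value < α = 0.1, we reject H₀.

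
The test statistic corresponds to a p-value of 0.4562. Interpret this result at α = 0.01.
Since p = 0.4562 > α = 0.01, fail to reject H₀.
There is insufficient evidence to reject the null hypothesis; the result is not statistically significant at the 0.01 level.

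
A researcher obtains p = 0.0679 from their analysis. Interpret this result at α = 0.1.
Since p = 0.0679 < α = 0.1, reject H₀.
There is sufficient evidence to reject the null hypothesis; the result is statistically significant at the 0.1 level.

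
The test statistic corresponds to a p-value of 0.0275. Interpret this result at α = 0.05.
Since p = 0.0275 < α = 0.05, reject H₀.
There is sufficient evidence to reject the null hypothesis; the result is statistically significant at the 0.05 level.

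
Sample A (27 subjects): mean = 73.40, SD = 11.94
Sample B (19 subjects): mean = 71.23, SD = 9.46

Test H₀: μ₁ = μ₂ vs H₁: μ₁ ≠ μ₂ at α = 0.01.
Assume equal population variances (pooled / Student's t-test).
Student's two-sample t-test (equal variances):
H₀: μ₁ = μ₂
H₁: μ₁ ≠ μ₂
df = n₁ + n₂ - 2 = 44
Pooled variance s_p² = [(n₁-1)s₁² + (n₂-1)s₂²] / (n₁ + n₂ - 2) = [(26)(11.94²) + (18)(9.46²)] / 44 = 120.8523
SE = √(s_p²(1/n₁ + 1/n₂)) = √(120.8523 × (1/27 + 1/19)) = 3.2919
t = (x̄₁ - x̄₂) / SE = (73.40 - 71.23) / 3.2919 = 2.17 / 3.2919 = 0.659
p-value = 0.5132

Since p-value > α = 0.01, we fail to reject H₀.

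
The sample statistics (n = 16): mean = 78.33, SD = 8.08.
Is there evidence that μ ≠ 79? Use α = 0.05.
One-sample t-test:
H₀: μ = 79
H₁: μ ≠ 79
df = n - 1 = 15
t = (x̄ - μ₀) / (s/√n) = (78.33 - 79) / (8.08/√16) = -0.332
p-value = 0.7447

Since p-value > α = 0.05, we fail to reject H₀.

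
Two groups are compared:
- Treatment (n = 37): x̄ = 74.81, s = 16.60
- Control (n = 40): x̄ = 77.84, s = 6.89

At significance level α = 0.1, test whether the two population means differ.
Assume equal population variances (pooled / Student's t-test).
Student's two-sample t-test (equal variances):
H₀: μ₁ = μ₂
H₁: μ₁ ≠ μ₂
df = n₁ + n₂ - 2 = 75
Pooled variance s_p² = [(n₁-1)s₁² + (n₂-1)s₂²] / (n₁ + n₂ - 2) = [(36)(16.60²) + (39)(6.89²)] / 75 = 156.9543
SE = √(s_p²(1/n₁ + 1/n₂)) = √(156.9543 × (1/37 + 1/40)) = 2.8576
t = (x̄₁ - x̄₂) / SE = (74.81 - 77.84) / 2.8576 = -3.03 / 2.8576 = -1.060
p-value = 0.2924

Since p-value > α = 0.1, we fail to reject H₀.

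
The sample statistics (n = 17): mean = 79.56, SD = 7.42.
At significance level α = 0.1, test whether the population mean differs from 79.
One-sample t-test:
H₀: μ = 79
H₁: μ ≠ 79
df = n - 1 = 16
t = (x̄ - μ₀) / (s/√n) = (79.56 - 79) / (7.42/√17) = 0.311
p-value = 0.7597

Since p-value > α = 0.1, we fail to reject H₀.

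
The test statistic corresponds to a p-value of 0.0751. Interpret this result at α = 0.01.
Since p = 0.0751 > α = 0.01, fail to reject H₀.
There is insufficient evidence to reject the null hypothesis; the result is not statistically significant at the 0.01 level.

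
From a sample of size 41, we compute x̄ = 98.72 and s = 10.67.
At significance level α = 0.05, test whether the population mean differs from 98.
One-sample t-test:
H₀: μ = 98
H₁: μ ≠ 98
df = n - 1 = 40
t = (x̄ - μ₀) / (s/√n) = (98.72 - 98) / (10.67/√41) = 0.432
p-value = 0.6680

Since p-value > α = 0.05, we fail to reject H₀.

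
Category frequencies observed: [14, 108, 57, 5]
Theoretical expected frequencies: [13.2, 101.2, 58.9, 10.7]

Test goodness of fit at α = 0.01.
Chi-square goodness of fit test:
H₀: observed counts match expected distribution
H₁: observed counts differ from expected distribution
df = k - 1 = 3
χ² = Σ(O - E)²/E
   = (14 - 13.2)²/13.2 + (108 - 101.2)²/101.2 + (57 - 58.9)²/58.9 + (5 - 10.7)²/10.7
   = 0.048 + 0.457 + 0.061 + 3.036
   = 3.60
p-value = 0.3076

Since p-value > α = 0.01, we fail to reject H₀.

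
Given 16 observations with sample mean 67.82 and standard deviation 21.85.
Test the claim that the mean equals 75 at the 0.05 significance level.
One-sample t-test:
H₀: μ = 75
H₁: μ ≠ 75
df = n - 1 = 15
t = (x̄ - μ₀) / (s/√n) = (67.82 - 75) / (21.85/√16) = -1.314
p-value = 0.2085

Since p-value > α = 0.05, we fail to reject H₀.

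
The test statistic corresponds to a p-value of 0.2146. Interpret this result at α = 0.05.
Since p = 0.2146 > α = 0.05, fail to reject H₀.
There is insufficient evidence to reject the null hypothesis; the result is not statistically significant at the 0.05 level.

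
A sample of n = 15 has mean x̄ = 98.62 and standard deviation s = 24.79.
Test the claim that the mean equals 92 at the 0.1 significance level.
One-sample t-test:
H₀: μ = 92
H₁: μ ≠ 92
df = n - 1 = 14
t = (x̄ - μ₀) / (s/√n) = (98.62 - 92) / (24.79/√15) = 1.034
p-value = 0.3186

Since p-value > α = 0.1, we fail to reject H₀.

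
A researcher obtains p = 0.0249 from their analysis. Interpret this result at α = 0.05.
Since p = 0.0249 < α = 0.05, reject H₀.
There is sufficient evidence to reject the null hypothesis; the result is statistically significant at the 0.05 level.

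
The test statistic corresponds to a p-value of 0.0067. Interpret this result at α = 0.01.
Since p = 0.0067 < α = 0.01, reject H₀.
There is sufficient evidence to reject the null hypothesis; the result is statistically significant at the 0.01 level.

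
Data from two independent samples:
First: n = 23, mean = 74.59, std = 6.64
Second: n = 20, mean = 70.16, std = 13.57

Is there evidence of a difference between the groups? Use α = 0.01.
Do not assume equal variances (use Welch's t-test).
Welch's two-sample t-test:
H₀: μ₁ = μ₂
H₁: μ₁ ≠ μ₂
s₁²/n₁ = 6.64²/23 = 1.9169,  s₂²/n₂ = 13.57²/20 = 9.2072
SE = √(s₁²/n₁ + s₂²/n₂) = √(1.9169 + 9.2072) = 3.3353
df (Welch-Satterthwaite) = (s₁²/n₁ + s₂²/n₂)² / [(s₁²/n₁)²/(n₁-1) + (s₂²/n₂)²/(n₂-1)] ≈ 26.73
t = (x̄₁ - x̄₂) / SE = (74.59 - 70.16) / 3.3353 = 4.43 / 3.3353 = 1.328
p-value = 0.1953

Since p-value > α = 0.01, we fail to reject H₀.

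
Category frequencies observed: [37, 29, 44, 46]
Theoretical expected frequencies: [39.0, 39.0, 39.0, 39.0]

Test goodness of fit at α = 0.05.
Chi-square goodness of fit test:
H₀: observed counts match expected distribution
H₁: observed counts differ from expected distribution
df = k - 1 = 3
χ² = Σ(O - E)²/E
   = (37 - 39.0)²/39.0 + (29 - 39.0)²/39.0 + (44 - 39.0)²/39.0 + (46 - 39.0)²/39.0
   = 0.103 + 2.564 + 0.641 + 1.256
   = 4.56
p-value = 0.2066

Since p-value > α = 0.05, we fail to reject H₀.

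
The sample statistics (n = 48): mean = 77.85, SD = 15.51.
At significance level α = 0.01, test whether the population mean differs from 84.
One-sample t-test:
H₀: μ = 84
H₁: μ ≠ 84
df = n - 1 = 47
t = (x̄ - μ₀) / (s/√n) = (77.85 - 84) / (15.51/√48) = -2.747
p-value = 0.0085

Since p-value < α = 0.01, we reject H₀.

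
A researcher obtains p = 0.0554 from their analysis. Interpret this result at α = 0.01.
Since p = 0.0554 > α = 0.01, fail to reject H₀.
There is insufficient evidence to reject the null hypothesis; the result is not statistically significant at the 0.01 level.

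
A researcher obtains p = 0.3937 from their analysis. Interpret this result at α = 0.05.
Since p = 0.3937 > α = 0.05, fail to reject H₀.
There is insufficient evidence to reject the null hypothesis; the result is not statistically significant at the 0.05 level.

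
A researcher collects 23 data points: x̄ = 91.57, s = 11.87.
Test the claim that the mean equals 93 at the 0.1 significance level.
One-sample t-test:
H₀: μ = 93
H₁: μ ≠ 93
df = n - 1 = 22
t = (x̄ - μ₀) / (s/√n) = (91.57 - 93) / (11.87/√23) = -0.578
p-value = 0.5693

Since p-value > α = 0.1, we fail to reject H₀.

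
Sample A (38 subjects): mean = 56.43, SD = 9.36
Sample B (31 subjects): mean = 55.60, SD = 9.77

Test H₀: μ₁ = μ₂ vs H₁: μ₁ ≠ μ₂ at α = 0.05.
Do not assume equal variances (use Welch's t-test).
Welch's two-sample t-test:
H₀: μ₁ = μ₂
H₁: μ₁ ≠ μ₂
s₁²/n₁ = 9.36²/38 = 2.3055,  s₂²/n₂ = 9.77²/31 = 3.0791
SE = √(s₁²/n₁ + s₂²/n₂) = √(2.3055 + 3.0791) = 2.3205
df (Welch-Satterthwaite) = (s₁²/n₁ + s₂²/n₂)² / [(s₁²/n₁)²/(n₁-1) + (s₂²/n₂)²/(n₂-1)] ≈ 63.07
t = (x̄₁ - x̄₂) / SE = (56.43 - 55.60) / 2.3205 = 0.83 / 2.3205 = 0.358
p-value = 0.7218

Since p-value > α = 0.05, we fail to reject H₀.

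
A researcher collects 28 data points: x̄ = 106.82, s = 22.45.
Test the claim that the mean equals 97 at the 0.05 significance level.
One-sample t-test:
H₀: μ = 97
H₁: μ ≠ 97
df = n - 1 = 27
t = (x̄ - μ₀) / (s/√n) = (106.82 - 97) / (22.45/√28) = 2.315
p-value = 0.0285

Since p-value < α = 0.05, we reject H₀.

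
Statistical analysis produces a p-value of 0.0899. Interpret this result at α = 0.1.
Since p = 0.0899 < α = 0.1, reject H₀.
There is sufficient evidence to reject the null hypothesis; the result is statistically significant at the 0.1 level.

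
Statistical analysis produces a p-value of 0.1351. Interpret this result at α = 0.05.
Since p = 0.1351 > α = 0.05, fail to reject H₀.
There is insufficient evidence to reject the null hypothesis; the result is not statistically significant at the 0.05 level.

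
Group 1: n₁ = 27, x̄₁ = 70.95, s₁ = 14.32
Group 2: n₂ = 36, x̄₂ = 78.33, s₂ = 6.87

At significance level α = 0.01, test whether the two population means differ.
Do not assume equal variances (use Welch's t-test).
Welch's two-sample t-test:
H₀: μ₁ = μ₂
H₁: μ₁ ≠ μ₂
s₁²/n₁ = 14.32²/27 = 7.5949,  s₂²/n₂ = 6.87²/36 = 1.3110
SE = √(s₁²/n₁ + s₂²/n₂) = √(7.5949 + 1.3110) = 2.9843
df (Welch-Satterthwaite) = (s₁²/n₁ + s₂²/n₂)² / [(s₁²/n₁)²/(n₁-1) + (s₂²/n₂)²/(n₂-1)] ≈ 34.98
t = (x̄₁ - x̄₂) / SE = (70.95 - 78.33) / 2.9843 = -7.38 / 2.9843 = -2.473
p-value = 0.0184

Since p-value > α = 0.01, we fail to reject H₀.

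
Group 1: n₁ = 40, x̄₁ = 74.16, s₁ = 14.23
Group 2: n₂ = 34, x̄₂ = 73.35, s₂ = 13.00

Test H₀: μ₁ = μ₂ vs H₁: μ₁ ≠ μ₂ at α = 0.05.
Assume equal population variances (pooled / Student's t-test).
Student's two-sample t-test (equal variances):
H₀: μ₁ = μ₂
H₁: μ₁ ≠ μ₂
df = n₁ + n₂ - 2 = 72
Pooled variance s_p² = [(n₁-1)s₁² + (n₂-1)s₂²] / (n₁ + n₂ - 2) = [(39)(14.23²) + (33)(13.00²)] / 72 = 187.1420
SE = √(s_p²(1/n₁ + 1/n₂)) = √(187.1420 × (1/40 + 1/34)) = 3.1910
t = (x̄₁ - x̄₂) / SE = (74.16 - 73.35) / 3.1910 = 0.81 / 3.1910 = 0.254
p-value = 0.8003

Since p-value > α = 0.05, we fail to reject H₀.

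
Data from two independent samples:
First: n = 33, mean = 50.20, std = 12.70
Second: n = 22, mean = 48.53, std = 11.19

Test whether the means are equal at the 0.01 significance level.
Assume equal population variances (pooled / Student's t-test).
Student's two-sample t-test (equal variances):
H₀: μ₁ = μ₂
H₁: μ₁ ≠ μ₂
df = n₁ + n₂ - 2 = 53
Pooled variance s_p² = [(n₁-1)s₁² + (n₂-1)s₂²] / (n₁ + n₂ - 2) = [(32)(12.70²) + (21)(11.19²)] / 53 = 146.9966
SE = √(s_p²(1/n₁ + 1/n₂)) = √(146.9966 × (1/33 + 1/22)) = 3.3371
t = (x̄₁ - x̄₂) / SE = (50.20 - 48.53) / 3.3371 = 1.67 / 3.3371 = 0.500
p-value = 0.6188

Since p-value > α = 0.01, we fail to reject H₀.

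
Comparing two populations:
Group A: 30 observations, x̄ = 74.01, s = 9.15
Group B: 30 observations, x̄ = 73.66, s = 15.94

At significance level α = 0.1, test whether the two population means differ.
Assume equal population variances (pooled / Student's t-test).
Student's two-sample t-test (equal variances):
H₀: μ₁ = μ₂
H₁: μ₁ ≠ μ₂
df = n₁ + n₂ - 2 = 58
Pooled variance s_p² = [(n₁-1)s₁² + (n₂-1)s₂²] / (n₁ + n₂ - 2) = [(29)(9.15²) + (29)(15.94²)] / 58 = 168.9030
SE = √(s_p²(1/n₁ + 1/n₂)) = √(168.9030 × (1/30 + 1/30)) = 3.3556
t = (x̄₁ - x̄₂) / SE = (74.01 - 73.66) / 3.3556 = 0.35 / 3.3556 = 0.104
p-value = 0.9173

Since p-value > α = 0.1, we fail to reject H₀.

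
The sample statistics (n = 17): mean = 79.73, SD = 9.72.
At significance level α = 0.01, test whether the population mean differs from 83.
One-sample t-test:
H₀: μ = 83
H₁: μ ≠ 83
df = n - 1 = 16
t = (x̄ - μ₀) / (s/√n) = (79.73 - 83) / (9.72/√17) = -1.387
p-value = 0.1844

Since p-value > α = 0.01, we fail to reject H₀.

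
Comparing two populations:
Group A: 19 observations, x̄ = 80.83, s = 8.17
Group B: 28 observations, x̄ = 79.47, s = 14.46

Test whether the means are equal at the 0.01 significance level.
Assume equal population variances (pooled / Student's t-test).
Student's two-sample t-test (equal variances):
H₀: μ₁ = μ₂
H₁: μ₁ ≠ μ₂
df = n₁ + n₂ - 2 = 45
Pooled variance s_p² = [(n₁-1)s₁² + (n₂-1)s₂²] / (n₁ + n₂ - 2) = [(18)(8.17²) + (27)(14.46²)] / 45 = 152.1545
SE = √(s_p²(1/n₁ + 1/n₂)) = √(152.1545 × (1/19 + 1/28)) = 3.6664
t = (x̄₁ - x̄₂) / SE = (80.83 - 79.47) / 3.6664 = 1.36 / 3.6664 = 0.371
p-value = 0.7124

Since p-value > α = 0.01, we fail to reject H₀.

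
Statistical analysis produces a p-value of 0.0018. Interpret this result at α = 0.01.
Since p = 0.0018 < α = 0.01, reject H₀.
There is sufficient evidence to reject the null hypothesis; the result is statistically significant at the 0.01 level.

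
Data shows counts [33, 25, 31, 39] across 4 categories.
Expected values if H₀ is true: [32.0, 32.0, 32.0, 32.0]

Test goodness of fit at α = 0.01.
Chi-square goodness of fit test:
H₀: observed counts match expected distribution
H₁: observed counts differ from expected distribution
df = k - 1 = 3
χ² = Σ(O - E)²/E
   = (33 - 32.0)²/32.0 + (25 - 32.0)²/32.0 + (31 - 32.0)²/32.0 + (39 - 32.0)²/32.0
   = 0.031 + 1.531 + 0.031 + 1.531
   = 3.12
p-value = 0.3728

Since p-value > α = 0.01, we fail to reject H₀.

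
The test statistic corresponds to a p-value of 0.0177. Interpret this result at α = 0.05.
Since p = 0.0177 < α = 0.05, reject H₀.
There is sufficient evidence to reject the null hypothesis; the result is statistically significant at the 0.05 level.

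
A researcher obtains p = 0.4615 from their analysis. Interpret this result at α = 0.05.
Since p = 0.4615 > α = 0.05, fail to reject H₀.
There is insufficient evidence to reject the null hypothesis; the result is not statistically significant at the 0.05 level.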